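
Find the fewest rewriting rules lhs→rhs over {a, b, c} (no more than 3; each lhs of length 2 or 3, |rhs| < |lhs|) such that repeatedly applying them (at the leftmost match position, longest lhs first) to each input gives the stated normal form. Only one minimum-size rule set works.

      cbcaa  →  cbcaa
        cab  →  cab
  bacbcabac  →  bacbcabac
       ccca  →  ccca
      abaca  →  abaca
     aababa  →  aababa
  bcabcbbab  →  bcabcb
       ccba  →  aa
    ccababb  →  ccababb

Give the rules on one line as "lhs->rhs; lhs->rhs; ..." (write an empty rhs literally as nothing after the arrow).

  | cbcaa
  | cab
  | bacbcabac
  | ccca

bba->; ccb->a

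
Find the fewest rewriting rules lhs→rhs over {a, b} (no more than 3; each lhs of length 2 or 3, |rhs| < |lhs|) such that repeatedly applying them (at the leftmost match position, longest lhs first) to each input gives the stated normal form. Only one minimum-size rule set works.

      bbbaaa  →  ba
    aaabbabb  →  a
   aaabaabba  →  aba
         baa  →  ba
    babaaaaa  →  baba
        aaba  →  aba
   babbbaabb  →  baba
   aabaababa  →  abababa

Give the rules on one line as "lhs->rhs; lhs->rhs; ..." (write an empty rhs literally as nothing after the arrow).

  | bbbaaa => baaa => baa => ba
  | aaabbabb => aabbabb => abbabb => aabb => abb => a
  | aaabaabba => aabaabba => abaabba => ababba => abaa => aba
  | baa => ba

aa->a; bb->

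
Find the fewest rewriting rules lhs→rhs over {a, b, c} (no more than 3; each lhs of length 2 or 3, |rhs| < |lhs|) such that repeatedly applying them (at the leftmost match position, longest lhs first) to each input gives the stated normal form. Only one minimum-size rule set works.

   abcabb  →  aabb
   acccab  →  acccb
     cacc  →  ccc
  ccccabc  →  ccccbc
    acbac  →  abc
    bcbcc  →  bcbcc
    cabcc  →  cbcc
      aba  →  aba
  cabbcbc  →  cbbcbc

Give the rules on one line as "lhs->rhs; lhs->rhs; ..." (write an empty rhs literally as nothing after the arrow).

  | abcabb => aabb
  | acccab => acccb
  | cacc => ccc
  | ccccabc => ccccbc

bca->a; ca->c; cba->b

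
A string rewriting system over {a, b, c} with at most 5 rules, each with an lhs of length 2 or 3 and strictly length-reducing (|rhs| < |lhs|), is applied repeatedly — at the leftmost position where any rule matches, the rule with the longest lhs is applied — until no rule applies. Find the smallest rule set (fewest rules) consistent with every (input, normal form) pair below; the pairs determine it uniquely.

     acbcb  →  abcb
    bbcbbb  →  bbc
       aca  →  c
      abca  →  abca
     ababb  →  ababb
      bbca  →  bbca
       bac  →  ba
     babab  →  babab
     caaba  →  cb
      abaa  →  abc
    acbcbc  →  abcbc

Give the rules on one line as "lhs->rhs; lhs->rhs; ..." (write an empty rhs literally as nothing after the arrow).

aa->c; ac->a; bbb->; cba->b

  | acbcb => abcb
  | bbcbbb => bbc
  | aca => aa => c
  | abca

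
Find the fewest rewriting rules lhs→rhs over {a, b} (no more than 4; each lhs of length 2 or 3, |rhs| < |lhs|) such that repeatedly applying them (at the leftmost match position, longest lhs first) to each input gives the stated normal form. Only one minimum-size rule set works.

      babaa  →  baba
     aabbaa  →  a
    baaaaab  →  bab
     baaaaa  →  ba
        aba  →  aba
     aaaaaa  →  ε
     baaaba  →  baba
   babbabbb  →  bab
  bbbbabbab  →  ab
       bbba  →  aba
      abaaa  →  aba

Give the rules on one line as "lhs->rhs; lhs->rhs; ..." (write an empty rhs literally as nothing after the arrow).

aa->; baa->ba; bb->a

  | babaa => baba
  | aabbaa => bbaa => aaa => a
  | baaaaab => baaaab => baaab => baab => bab
  | baaaaa => baaaa => baaa => baa => ba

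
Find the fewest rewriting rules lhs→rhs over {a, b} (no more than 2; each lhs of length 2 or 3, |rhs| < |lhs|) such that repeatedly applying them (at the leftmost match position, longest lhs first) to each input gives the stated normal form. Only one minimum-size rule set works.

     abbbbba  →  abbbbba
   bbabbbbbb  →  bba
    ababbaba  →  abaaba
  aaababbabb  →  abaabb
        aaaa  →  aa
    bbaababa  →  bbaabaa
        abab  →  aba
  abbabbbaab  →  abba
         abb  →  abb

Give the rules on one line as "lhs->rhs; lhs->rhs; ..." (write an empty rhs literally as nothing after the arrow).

  | abbbbba
  | bbabbbbbb => bbabbbbb => bbabbbb => bbabbb => bbabb => bbab => bba
  | ababbaba => abababa => abaaba
  | aaababbabb => ababbabb => abababb => abaabb

aaa->a; bab->ba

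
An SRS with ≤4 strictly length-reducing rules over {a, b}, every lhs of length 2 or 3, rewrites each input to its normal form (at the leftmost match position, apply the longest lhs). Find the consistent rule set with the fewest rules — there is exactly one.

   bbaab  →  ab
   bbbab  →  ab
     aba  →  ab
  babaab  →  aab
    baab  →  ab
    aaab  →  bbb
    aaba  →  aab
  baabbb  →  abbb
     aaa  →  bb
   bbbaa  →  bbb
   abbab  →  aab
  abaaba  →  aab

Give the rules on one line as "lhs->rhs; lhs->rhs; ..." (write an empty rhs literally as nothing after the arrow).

aaa->bb; ba->b; bab->ab

  | bbaab => bbab => bab => ab
  | bbbab => bbab => bab => ab
  | aba => ab
  | babaab => abaab => abab => aab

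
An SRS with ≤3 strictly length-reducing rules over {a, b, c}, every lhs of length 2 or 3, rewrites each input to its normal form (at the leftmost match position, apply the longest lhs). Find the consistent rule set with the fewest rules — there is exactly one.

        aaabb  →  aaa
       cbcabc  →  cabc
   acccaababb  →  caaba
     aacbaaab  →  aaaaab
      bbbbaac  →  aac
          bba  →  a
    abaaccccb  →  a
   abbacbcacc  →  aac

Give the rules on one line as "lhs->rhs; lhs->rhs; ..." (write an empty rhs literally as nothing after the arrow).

acc->; bb->; cb->

  | aaabb => aaa
  | cbcabc => cabc
  | acccaababb => caababb => caaba
  | aacbaaab => aaaaab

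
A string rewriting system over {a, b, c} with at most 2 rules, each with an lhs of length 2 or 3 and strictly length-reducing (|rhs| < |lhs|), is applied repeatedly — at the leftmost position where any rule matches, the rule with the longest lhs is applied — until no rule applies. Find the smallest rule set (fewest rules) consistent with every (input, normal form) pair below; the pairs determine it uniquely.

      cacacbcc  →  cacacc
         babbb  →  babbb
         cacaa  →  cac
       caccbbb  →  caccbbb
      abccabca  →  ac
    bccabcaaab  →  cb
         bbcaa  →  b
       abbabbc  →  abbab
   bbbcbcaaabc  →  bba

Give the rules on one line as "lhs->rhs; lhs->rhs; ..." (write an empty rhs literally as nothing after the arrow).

  | cacacbcc => cacacc
  | babbb
  | cacaa => cac
  | caccbbb

aa->; bc->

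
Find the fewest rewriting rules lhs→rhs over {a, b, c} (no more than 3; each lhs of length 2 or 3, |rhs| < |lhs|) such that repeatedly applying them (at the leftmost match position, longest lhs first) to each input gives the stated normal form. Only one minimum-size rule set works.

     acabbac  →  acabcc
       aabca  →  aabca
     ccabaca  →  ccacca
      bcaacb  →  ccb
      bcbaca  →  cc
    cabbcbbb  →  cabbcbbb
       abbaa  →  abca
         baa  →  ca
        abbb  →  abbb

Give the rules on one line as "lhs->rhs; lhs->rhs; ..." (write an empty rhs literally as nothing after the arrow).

  | acabbac => acabcc
  | aabca
  | ccabaca => ccacca
  | bcaacb => bacb => ccb

ba->c; caa->a; ccc->ab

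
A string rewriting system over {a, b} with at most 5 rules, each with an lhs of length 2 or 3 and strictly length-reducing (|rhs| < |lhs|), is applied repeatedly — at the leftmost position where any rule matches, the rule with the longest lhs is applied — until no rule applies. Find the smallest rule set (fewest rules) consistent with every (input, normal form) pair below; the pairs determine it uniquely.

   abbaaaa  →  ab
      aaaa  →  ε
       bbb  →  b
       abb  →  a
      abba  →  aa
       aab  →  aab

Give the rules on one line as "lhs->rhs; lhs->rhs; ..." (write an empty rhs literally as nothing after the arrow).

  | abbaaaa => aaaaa => baa => ab
  | aaaa => ba => ε
  | bbb => b
  | abb => a

aaa->b; ba->; baa->ab; bb->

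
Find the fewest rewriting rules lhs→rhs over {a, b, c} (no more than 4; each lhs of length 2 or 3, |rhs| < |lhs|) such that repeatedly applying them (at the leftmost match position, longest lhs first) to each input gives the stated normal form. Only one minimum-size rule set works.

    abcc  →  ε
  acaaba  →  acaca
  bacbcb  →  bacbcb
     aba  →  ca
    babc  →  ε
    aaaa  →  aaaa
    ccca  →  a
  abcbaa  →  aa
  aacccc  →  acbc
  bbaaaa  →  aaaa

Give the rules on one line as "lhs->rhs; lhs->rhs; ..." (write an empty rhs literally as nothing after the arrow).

ab->c; bb->; cc->b; ccc->bb

  | abcc => ccc => bb => ε
  | acaaba => acaca
  | bacbcb
  | aba => ca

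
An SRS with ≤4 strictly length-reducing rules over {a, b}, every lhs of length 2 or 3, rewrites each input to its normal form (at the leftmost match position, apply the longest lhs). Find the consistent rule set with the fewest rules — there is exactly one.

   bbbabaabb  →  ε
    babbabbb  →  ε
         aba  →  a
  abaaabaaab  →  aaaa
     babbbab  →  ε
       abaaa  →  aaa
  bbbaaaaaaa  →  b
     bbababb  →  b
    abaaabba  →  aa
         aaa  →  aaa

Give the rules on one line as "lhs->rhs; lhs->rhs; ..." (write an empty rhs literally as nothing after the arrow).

ab->; ba->b; bb->

  | bbbabaabb => babaabb => bbaabb => aabb => ab => ε
  | babbabbb => bbbabbb => babbb => bbbb => bb => ε
  | aba => a
  | abaaabaaab => aaabaaab => aaaaab => aaaa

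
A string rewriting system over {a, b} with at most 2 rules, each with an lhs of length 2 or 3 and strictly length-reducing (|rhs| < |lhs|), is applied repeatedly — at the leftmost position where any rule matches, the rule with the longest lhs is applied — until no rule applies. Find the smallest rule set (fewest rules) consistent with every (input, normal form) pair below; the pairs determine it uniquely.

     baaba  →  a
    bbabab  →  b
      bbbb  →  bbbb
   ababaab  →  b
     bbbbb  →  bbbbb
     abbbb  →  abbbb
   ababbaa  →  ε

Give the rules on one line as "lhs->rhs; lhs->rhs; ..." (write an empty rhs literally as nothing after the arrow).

  | baaba => aaba => ba => a
  | bbabab => babab => abab => aab => b
  | bbbb
  | ababaab => aabaab => baab => aab => b

aa->; ba->a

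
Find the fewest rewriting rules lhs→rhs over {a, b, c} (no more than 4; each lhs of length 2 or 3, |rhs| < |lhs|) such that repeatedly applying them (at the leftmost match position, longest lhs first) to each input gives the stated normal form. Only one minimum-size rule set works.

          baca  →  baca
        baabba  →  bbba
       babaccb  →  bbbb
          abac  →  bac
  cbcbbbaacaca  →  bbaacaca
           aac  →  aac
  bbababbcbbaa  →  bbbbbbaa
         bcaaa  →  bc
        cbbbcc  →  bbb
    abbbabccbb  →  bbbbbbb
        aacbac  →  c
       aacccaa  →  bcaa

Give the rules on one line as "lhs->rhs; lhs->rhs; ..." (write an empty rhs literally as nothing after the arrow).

aaa->; ab->b; cb->; cc->b

  | baca
  | baabba => babba => bbba
  | babaccb => bbaccb => bbabb => bbbb
  | abac => bac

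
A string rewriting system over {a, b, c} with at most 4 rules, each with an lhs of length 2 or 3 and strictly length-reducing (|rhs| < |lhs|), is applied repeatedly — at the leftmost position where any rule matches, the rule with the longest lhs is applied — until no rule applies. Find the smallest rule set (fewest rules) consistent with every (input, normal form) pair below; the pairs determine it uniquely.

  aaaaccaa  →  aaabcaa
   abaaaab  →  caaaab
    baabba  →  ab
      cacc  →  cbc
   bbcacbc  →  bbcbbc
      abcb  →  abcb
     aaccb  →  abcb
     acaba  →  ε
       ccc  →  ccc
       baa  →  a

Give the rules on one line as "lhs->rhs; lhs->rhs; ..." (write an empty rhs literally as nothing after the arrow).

  | aaaaccaa => aaabcaa
  | abaaaab => caaaab
  | baabba => abba => ab
  | cacc => cbc

aba->ca; ac->b; ba->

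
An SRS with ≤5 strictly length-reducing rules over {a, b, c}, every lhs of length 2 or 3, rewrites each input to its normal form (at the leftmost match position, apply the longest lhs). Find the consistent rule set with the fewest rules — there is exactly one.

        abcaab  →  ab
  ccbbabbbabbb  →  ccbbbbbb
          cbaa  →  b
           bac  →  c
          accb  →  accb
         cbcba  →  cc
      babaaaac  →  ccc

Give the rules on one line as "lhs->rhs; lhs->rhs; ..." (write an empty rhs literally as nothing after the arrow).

aaa->cc; ba->; bc->c; ca->b

  | abcaab => acaab => abab => ab
  | ccbbabbbabbb => ccbbbbabbb => ccbbbbbb
  | cbaa => ca => b
  | bac => c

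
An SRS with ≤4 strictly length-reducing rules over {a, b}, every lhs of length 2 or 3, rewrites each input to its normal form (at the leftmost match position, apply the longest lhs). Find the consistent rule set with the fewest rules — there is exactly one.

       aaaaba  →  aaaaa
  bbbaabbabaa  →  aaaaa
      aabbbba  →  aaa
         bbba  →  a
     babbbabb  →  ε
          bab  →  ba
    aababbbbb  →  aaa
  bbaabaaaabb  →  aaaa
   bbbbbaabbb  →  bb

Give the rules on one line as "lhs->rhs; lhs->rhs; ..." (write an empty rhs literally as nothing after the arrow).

ab->a; baa->b; bbb->

  | aaaaba => aaaaa
  | bbbaabbabaa => aabbabaa => aababaa => aaabaa => aaaaa
  | aabbbba => aabbba => aabba => aaba => aaa
  | bbba => a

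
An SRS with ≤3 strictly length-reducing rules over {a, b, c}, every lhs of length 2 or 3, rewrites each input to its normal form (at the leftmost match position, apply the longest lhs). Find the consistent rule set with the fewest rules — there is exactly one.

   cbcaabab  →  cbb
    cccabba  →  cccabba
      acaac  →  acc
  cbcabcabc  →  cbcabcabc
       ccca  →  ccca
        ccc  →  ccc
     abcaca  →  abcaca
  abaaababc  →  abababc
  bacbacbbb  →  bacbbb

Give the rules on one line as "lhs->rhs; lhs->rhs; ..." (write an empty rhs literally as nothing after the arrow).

aa->; cba->

  | cbcaabab => cbcbab => cbb
  | cccabba
  | acaac => acc
  | cbcabcabc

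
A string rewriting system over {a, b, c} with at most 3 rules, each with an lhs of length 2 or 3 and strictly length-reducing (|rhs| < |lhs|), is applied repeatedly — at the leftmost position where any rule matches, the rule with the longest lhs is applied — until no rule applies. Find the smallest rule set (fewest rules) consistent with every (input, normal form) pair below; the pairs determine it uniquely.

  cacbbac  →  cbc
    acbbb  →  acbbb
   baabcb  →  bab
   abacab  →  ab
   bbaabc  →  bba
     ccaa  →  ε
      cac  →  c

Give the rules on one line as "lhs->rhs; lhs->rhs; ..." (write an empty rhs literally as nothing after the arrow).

  | cacbbac => cbbac => cbc
  | acbbb
  | baabcb => bab
  | abacab => acab => ab

abc->; bac->c; ca->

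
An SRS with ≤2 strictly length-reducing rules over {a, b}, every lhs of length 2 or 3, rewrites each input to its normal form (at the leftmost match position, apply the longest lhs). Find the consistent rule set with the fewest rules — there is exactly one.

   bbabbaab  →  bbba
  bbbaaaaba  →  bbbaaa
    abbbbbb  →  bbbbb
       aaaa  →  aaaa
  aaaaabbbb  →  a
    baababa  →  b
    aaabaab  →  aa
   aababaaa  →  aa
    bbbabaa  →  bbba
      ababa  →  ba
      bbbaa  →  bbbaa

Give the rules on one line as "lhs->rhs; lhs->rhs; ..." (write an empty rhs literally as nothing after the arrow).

  | bbabbaab => bbbaab => bbba
  | bbbaaaaba => bbbaaa
  | abbbbbb => bbbbb
  | aaaa

ab->; aba->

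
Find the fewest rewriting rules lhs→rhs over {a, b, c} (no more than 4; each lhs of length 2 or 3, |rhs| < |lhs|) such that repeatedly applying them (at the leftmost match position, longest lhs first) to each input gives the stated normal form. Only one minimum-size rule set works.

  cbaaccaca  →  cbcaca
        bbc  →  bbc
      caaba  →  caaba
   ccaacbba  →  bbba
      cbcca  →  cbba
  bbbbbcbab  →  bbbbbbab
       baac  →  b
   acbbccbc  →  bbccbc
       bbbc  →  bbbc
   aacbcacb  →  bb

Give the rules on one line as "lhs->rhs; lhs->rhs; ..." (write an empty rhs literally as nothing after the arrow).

aac->; acb->b; bcb->bb; cca->ba

  | cbaaccaca => cbcaca
  | bbc
  | caaba
  | ccaacbba => baacbba => bbba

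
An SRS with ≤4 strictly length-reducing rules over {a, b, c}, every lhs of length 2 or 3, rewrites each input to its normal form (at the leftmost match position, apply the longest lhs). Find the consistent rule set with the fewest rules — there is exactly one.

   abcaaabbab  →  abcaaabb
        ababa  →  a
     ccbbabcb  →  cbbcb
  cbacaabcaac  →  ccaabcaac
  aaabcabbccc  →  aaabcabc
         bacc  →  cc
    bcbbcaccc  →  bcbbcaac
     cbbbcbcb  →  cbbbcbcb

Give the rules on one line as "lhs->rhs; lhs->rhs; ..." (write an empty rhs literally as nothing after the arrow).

ba->; ccb->cb; ccc->ac

  | abcaaabbab => abcaaabb
  | ababa => aba => a
  | ccbbabcb => cbbabcb => cbbcb
  | cbacaabcaac => ccaabcaac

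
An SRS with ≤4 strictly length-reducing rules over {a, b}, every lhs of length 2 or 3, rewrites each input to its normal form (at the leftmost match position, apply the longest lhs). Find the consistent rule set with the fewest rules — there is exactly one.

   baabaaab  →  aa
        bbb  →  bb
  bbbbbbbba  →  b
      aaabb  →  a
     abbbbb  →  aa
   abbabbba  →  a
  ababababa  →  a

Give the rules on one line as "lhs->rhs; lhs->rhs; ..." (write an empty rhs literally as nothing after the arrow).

  | baabaaab => abaaab => aaab => aa
  | bbb => bb
  | bbbbbbbba => bbbbbbba => bbbbbba => bbbbba => bbbba => bbba => bba => b
  | aaabb => aab => a

aab->a; abb->aa; ba->; bbb->bb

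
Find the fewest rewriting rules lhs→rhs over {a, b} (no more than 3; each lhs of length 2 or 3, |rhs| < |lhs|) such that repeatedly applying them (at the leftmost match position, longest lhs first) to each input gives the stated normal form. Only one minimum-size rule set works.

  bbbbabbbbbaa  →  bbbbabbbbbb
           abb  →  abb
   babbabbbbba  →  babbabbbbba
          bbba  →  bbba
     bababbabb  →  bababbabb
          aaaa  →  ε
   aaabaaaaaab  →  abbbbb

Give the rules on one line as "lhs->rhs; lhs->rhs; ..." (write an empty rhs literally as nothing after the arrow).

aa->; baa->bb

  | bbbbabbbbbaa => bbbbabbbbbb
  | abb
  | babbabbbbba
  | bbba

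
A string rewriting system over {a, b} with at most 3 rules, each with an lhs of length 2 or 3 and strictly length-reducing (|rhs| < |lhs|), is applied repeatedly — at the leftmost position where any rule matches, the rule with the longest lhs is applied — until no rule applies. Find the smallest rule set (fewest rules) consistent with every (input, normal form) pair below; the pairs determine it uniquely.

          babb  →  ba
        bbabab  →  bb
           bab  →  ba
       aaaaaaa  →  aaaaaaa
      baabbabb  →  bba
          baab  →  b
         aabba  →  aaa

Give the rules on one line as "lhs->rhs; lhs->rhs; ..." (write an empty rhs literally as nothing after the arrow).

ab->a; baa->

  | babb => bab => ba
  | bbabab => bbaab => bb
  | bab => ba
  | aaaaaaa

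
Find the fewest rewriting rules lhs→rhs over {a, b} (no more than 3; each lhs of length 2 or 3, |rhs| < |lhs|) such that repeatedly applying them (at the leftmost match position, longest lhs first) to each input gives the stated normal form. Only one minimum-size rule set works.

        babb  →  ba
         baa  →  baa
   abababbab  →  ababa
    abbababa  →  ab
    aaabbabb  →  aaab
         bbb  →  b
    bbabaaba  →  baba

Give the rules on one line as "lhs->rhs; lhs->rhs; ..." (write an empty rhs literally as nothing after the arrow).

bb->; bba->b

  | babb => ba
  | baa
  | abababbab => abababb => ababa
  | abbababa => abbaba => abba => ab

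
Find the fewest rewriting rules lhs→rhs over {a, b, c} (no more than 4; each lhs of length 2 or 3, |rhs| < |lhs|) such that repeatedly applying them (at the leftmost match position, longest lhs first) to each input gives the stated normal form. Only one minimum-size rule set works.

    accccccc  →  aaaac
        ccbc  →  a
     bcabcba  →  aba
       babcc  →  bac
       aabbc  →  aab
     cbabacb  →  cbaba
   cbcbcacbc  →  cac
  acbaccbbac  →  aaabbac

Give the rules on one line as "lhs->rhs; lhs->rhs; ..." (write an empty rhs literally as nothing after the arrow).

  | accccccc => aaccccc => aaaccc => aaaac
  | ccbc => abc => a
  | bcabcba => abcba => aba
  | babcc => bac

acb->a; bc->; cc->a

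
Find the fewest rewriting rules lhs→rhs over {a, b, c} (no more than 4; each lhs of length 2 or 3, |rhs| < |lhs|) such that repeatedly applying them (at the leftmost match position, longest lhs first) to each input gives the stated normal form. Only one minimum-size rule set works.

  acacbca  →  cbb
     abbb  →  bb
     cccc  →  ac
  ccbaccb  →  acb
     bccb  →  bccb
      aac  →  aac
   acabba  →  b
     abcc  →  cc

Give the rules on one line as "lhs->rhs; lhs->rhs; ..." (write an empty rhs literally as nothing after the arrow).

ab->; ba->; ca->b; ccc->a

  | acacbca => abcbca => cbca => cbb
  | abbb => bb
  | cccc => ac
  | ccbaccb => ccccb => acb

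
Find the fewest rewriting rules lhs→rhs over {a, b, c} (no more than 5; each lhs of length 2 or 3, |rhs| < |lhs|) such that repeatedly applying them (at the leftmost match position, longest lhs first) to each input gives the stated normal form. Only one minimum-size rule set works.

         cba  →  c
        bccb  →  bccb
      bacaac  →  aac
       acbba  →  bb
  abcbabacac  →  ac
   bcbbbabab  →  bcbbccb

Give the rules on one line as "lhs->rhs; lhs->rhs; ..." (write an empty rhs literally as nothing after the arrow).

  | cba => c
  | bccb
  | bacaac => caac => aac
  | acbba => bbba => bb

acb->bb; ba->; bab->cb; ca->a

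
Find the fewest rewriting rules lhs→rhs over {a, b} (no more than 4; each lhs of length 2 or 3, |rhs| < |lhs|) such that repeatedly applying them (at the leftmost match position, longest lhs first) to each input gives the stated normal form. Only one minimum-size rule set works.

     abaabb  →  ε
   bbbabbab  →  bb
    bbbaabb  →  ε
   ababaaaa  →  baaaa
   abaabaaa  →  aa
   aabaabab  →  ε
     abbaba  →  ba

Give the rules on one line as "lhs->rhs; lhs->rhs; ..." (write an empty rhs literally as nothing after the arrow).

ab->; aba->; abb->ab; bbb->ab

  | abaabb => abb => ab => ε
  | bbbabbab => ababbab => bbab => bb
  | bbbaabb => abaabb => abb => ab => ε
  | ababaaaa => baaaa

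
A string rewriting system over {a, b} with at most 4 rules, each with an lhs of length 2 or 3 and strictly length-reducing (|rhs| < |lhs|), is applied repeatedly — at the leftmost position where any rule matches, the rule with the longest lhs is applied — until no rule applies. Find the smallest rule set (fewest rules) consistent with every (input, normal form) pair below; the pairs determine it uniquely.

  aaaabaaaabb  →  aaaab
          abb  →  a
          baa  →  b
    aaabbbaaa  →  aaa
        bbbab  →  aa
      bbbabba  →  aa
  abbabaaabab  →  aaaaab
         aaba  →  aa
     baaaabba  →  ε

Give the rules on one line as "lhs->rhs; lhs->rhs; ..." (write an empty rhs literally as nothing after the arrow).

  | aaaabaaaabb => aaaabaabb => aaaabbb => aaaab
  | abb => a
  | baa => b
  | aaabbbaaa => aaabaaa => aaaba => aaa

ba->; baa->b; bab->aa; bb->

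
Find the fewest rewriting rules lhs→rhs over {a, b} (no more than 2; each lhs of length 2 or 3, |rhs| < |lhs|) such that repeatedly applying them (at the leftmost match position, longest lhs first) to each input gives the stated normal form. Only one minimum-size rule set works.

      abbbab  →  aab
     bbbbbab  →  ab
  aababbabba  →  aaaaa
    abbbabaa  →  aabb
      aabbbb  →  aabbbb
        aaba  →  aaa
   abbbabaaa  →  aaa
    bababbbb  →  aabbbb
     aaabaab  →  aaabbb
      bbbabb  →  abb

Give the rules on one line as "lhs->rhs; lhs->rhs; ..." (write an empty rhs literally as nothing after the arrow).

ba->a; baa->bb

  | abbbab => abbab => abab => aab
  | bbbbbab => bbbbab => bbbab => bbab => bab => ab
  | aababbabba => aaabbabba => aaababba => aaaabba => aaaaba => aaaaa
  | abbbabaa => abbabaa => ababaa => aabaa => aabb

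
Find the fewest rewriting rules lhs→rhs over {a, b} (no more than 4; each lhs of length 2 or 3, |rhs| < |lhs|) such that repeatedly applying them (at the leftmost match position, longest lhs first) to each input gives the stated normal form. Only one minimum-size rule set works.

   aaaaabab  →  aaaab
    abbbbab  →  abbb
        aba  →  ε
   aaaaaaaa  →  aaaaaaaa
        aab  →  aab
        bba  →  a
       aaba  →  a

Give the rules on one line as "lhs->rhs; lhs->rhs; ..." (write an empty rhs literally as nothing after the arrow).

aba->; ba->a; bab->

  | aaaaabab => aaaab
  | abbbbab => abbb
  | aba => ε
  | aaaaaaaa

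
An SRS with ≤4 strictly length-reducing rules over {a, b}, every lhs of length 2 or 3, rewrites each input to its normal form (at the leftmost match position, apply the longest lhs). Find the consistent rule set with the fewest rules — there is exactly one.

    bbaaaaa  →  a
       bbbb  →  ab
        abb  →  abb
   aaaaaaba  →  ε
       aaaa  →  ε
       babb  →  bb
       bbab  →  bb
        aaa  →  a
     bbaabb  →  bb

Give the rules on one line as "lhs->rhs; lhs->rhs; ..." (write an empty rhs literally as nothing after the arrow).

  | bbaaaaa => baaaa => aaa => a
  | bbbb => ab
  | abb
  | aaaaaaba => aaaaba => aaba => ba => ε

aa->; ba->; bbb->a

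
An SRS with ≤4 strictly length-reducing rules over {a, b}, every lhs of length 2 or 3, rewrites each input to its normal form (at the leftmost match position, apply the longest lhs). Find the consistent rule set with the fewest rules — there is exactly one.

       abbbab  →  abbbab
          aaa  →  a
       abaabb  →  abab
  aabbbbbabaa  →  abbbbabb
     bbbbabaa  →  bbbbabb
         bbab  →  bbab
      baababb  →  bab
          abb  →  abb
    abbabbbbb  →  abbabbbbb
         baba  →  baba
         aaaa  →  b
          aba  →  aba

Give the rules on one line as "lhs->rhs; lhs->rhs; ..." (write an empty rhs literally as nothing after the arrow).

aa->b; aaa->a; aab->a

  | abbbab
  | aaa => a
  | abaabb => abab
  | aabbbbbabaa => abbbbabaa => abbbbabb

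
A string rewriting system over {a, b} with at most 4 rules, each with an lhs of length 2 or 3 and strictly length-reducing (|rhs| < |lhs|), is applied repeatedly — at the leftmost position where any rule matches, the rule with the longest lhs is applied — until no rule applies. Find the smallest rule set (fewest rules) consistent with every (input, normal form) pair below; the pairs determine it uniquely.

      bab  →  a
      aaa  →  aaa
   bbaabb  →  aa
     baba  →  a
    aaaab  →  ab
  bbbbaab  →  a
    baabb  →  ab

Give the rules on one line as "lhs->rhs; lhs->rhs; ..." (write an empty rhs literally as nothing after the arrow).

aab->bb; ba->b; bb->a; bba->bb

  | bab => bb => a
  | aaa
  | bbaabb => bbabb => bbbb => abb => aa
  | baba => bba => bb => a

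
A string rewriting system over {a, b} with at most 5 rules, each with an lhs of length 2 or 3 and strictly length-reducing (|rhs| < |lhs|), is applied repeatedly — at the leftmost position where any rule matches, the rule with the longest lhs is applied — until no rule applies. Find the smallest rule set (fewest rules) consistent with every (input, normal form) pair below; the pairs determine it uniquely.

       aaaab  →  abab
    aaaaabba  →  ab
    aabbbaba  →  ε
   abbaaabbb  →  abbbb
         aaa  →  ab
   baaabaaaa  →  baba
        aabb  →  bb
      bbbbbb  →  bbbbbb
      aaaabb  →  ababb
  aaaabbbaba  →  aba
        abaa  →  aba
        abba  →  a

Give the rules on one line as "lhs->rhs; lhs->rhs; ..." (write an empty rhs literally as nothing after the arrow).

aa->a; aaa->ab; aab->b; bba->

  | aaaab => abab
  | aaaaabba => abaabba => abbba => ab
  | aabbbaba => bbbaba => bba => ε
  | abbaaabbb => aaabbb => abbbb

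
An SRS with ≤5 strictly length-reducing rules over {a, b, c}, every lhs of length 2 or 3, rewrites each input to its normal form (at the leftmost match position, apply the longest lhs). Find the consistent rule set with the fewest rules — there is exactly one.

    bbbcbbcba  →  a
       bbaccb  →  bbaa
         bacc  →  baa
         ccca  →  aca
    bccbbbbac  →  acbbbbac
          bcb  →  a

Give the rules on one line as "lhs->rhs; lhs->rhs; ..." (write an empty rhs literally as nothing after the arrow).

  | bbbcbbcba => bbabbcba => bbcba => baba => a
  | bbaccb => bbaab => bbaa
  | bacc => baa
  | ccca => aca

ab->a; bab->; bc->a; cc->a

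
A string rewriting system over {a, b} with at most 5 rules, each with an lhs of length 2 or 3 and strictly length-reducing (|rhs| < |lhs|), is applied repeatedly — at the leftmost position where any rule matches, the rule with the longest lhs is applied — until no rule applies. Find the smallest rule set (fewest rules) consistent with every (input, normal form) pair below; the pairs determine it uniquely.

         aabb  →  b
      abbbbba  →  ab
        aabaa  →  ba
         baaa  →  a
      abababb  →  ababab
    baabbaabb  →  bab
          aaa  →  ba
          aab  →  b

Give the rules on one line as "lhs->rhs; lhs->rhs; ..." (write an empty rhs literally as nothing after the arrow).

  | aabb => bbb => bb => b
  | abbbbba => abbbba => abbba => abba => ab
  | aabaa => bbaa => ba
  | baaa => a

aa->b; baa->; bb->b; bba->b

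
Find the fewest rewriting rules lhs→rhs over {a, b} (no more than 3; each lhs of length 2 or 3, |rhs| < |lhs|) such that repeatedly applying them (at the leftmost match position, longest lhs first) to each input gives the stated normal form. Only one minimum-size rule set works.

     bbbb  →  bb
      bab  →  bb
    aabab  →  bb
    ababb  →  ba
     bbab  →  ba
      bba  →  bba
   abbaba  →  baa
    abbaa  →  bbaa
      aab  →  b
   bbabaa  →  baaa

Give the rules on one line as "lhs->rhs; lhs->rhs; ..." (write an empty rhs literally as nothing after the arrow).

ab->b; bbb->ba

  | bbbb => bab => bb
  | bab => bb
  | aabab => abab => bab => bb
  | ababb => babb => bbb => ba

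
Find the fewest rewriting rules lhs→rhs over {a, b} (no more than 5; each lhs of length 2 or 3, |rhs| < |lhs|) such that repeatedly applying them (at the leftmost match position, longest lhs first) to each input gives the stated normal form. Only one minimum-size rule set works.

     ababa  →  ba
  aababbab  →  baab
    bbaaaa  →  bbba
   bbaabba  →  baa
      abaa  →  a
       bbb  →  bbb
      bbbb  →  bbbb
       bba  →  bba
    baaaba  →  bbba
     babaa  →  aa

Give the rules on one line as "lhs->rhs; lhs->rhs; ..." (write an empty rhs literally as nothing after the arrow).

aaa->b; aba->; abb->ba; bab->

  | ababa => ba
  | aababbab => abbab => baab
  | bbaaaa => bbba
  | bbaabba => bbabaa => baa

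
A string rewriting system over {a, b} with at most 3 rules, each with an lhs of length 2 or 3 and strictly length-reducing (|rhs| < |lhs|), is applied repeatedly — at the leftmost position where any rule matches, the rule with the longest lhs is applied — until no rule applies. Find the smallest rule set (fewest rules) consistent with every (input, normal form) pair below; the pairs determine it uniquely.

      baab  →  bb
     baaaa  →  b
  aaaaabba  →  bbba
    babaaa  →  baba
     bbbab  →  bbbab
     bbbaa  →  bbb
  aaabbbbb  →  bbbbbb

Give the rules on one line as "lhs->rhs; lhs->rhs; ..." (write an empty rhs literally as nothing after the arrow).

  | baab => bb
  | baaaa => baa => b
  | aaaaabba => baabba => bbba
  | babaaa => baba

aaa->b; baa->b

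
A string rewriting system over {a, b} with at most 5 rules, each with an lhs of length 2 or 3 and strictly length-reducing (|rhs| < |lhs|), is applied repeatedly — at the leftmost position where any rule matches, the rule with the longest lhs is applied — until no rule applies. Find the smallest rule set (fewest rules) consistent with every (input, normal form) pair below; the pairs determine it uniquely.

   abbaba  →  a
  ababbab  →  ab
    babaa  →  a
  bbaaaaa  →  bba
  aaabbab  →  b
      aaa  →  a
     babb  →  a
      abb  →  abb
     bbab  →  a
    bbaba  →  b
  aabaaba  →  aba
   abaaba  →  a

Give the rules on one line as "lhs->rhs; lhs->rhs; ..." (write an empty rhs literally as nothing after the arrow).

  | abbaba => abbba => aaa => a
  | ababbab => abbbab => aaab => ab
  | babaa => bbaa => bbb => a
  | bbaaaaa => bbaaa => bba

aa->b; aaa->a; bab->bb; bbb->a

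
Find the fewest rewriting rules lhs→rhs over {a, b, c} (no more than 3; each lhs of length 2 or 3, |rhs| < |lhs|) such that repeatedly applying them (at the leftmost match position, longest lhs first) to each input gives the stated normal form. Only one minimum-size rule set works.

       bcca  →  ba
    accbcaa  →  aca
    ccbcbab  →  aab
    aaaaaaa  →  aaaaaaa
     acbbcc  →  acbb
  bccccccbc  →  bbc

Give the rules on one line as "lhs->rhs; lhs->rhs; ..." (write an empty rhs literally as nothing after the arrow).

  | bcca => ba
  | accbcaa => abcaa => aca
  | ccbcbab => bcbab => aab
  | aaaaaaa

bca->c; bcb->a; cc->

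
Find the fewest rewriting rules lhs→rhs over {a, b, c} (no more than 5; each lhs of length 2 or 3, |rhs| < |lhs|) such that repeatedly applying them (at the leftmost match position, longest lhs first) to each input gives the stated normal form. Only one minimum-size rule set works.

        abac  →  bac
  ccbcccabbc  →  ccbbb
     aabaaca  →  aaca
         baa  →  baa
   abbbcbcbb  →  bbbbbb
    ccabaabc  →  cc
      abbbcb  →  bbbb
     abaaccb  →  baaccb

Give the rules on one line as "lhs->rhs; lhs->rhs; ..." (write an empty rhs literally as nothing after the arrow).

aab->; ab->b; bc->b; cab->

  | abac => bac
  | ccbcccabbc => ccbccabbc => ccbcabbc => ccbabbc => ccbbbc => ccbbb
  | aabaaca => aaca
  | baa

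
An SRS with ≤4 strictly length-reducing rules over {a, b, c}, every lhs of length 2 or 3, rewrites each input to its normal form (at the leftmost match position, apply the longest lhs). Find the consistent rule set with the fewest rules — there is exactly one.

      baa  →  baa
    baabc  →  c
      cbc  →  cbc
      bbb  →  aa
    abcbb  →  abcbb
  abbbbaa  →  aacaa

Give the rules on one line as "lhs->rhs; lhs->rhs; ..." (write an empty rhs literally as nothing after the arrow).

  | baa
  | baabc => bacc => c
  | cbc
  | bbb => aa

aab->ac; bac->; bbb->aa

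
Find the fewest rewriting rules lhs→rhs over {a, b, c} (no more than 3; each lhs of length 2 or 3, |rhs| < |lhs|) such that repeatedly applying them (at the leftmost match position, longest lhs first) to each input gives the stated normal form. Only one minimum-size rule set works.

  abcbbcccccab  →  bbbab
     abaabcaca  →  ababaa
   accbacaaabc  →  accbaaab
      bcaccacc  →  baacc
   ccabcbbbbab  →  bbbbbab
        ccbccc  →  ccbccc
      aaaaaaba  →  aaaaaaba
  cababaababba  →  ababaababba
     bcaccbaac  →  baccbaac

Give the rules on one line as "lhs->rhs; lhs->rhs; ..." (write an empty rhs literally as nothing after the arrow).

abc->b; ca->a

  | abcbbcccccab => bbbcccccab => bbbccccab => bbbcccab => bbbccab => bbbcab => bbbab
  | abaabcaca => ababaca => ababaa
  | accbacaaabc => accbaaaabc => accbaaab
  | bcaccacc => baccacc => bacacc => baacc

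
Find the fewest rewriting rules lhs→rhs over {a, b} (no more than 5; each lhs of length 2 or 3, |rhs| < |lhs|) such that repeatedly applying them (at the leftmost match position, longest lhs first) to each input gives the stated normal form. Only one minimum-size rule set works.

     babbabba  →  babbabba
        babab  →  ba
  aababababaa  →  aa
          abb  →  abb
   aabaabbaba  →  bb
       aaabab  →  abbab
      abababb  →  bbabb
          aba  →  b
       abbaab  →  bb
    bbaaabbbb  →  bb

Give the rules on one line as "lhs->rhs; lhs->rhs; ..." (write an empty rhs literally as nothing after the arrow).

  | babbabba
  | babab => bbb => ba
  | aababababaa => bbabababaa => bbbbabaa => bababaa => bbbaa => baaa => aa
  | abb

aab->bb; aba->b; baa->a; bbb->ba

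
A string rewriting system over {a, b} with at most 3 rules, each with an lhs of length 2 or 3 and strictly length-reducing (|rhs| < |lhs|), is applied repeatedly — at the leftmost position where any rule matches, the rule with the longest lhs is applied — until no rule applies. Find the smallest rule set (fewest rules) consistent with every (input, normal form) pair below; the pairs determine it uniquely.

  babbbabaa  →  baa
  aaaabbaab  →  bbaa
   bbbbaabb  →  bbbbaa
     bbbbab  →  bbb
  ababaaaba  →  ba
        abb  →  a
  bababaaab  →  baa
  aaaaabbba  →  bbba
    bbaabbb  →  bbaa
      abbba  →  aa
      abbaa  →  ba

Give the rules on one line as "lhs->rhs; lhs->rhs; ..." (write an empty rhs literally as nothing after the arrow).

aaa->ba; ab->a; bab->

  | babbbabaa => bbabaa => baa
  | aaaabbaab => baabbaab => baabaab => baaaab => bbaab => bbaa
  | bbbbaabb => bbbbaab => bbbbaa
  | bbbbab => bbb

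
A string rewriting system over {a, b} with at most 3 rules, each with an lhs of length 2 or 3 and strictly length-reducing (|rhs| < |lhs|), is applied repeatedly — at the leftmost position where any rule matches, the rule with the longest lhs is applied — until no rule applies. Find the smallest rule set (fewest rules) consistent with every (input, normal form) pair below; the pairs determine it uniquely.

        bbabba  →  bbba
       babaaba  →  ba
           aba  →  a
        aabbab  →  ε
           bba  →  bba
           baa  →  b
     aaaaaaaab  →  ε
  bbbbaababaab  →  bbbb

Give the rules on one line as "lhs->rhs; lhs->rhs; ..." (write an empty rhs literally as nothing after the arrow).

  | bbabba => bbba
  | babaaba => baaba => baaa => ba
  | aba => a
  | aabbab => aabab => aaab => ab => ε

aa->; aab->aa; ab->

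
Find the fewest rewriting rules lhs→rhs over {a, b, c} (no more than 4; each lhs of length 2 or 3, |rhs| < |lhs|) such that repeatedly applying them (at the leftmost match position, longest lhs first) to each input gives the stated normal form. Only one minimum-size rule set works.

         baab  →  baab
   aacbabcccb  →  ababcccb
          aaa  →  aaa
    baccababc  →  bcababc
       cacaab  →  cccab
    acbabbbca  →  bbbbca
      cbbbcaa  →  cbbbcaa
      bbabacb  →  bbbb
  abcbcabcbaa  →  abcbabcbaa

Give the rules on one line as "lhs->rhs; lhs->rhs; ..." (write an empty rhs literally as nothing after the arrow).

abb->bb; ac->; aca->cc; cbc->cb

  | baab
  | aacbabcccb => ababcccb
  | aaa
  | baccababc => bcababc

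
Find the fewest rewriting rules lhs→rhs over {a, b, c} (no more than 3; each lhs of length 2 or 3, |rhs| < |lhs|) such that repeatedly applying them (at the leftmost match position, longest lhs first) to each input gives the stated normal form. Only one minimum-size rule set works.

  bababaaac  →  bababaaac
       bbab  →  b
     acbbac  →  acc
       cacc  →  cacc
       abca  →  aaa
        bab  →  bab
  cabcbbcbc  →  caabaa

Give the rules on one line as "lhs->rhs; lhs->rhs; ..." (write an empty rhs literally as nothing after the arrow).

bba->; bc->a

  | bababaaac
  | bbab => b
  | acbbac => acc
  | cacc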